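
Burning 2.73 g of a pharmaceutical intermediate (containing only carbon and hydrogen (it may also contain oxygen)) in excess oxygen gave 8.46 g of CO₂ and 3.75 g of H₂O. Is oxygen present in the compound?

mol C = 8.46 g CO₂ ÷ 44.009 g/mol = 0.1922 mol
mol H = 2 × 3.75 g H₂O ÷ 18.015 g/mol = 0.4163 mol
C and H together account for 2.729 g — essentially the entire 2.73 g sample — so the compound contains no oxygen.

no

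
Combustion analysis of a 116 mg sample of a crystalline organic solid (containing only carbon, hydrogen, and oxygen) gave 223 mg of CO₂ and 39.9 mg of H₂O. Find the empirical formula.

mol C = 0.223 g CO₂ ÷ 44.009 g/mol = 0.005067 mol
mol H = 2 × 0.0399 g H₂O ÷ 18.015 g/mol = 0.004430 mol
mass O = 0.116 − (0.06086 + 0.004465) = 0.05067 g → mol O = 0.05067 ÷ 15.999 = 0.003167 mol
Divide by the smallest (0.003167 mol): C 1.600, H 1.399, O 1.000
Multiplying each by 5 gives whole numbers: C 8.00, H 6.99, O 5.00

C8H7O5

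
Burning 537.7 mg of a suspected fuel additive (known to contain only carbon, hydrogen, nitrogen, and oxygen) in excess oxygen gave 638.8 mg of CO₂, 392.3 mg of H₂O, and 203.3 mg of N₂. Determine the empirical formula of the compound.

mol C = 0.6388 g CO₂ ÷ 44.009 g/mol = 0.014515 mol
mol H = 2 × 0.3923 g H₂O ÷ 18.015 g/mol = 0.043553 mol
mol N = 2 × 0.2033 g N₂ ÷ 28.014 g/mol = 0.014514 mol
mass O = 0.5377 − (0.17434 + 0.043901 + 0.20330) = 0.11616 g → mol O = 0.11616 ÷ 15.999 = 0.0072603 mol
Divide by the smallest (0.0072603 mol): C 1.999, H 5.999, N 1.999, O 1.000

C2H6N2O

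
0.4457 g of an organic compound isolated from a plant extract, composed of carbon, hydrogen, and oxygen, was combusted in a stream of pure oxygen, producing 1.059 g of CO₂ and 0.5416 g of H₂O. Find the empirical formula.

mol C = 1.059 g CO₂ ÷ 44.009 g/mol = 0.024063 mol
mol H = 2 × 0.5416 g H₂O ÷ 18.015 g/mol = 0.060128 mol
mass O = 0.4457 − (0.28902 + 0.060609) = 0.096067 g → mol O = 0.096067 ÷ 15.999 = 0.0060046 mol
Divide by the smallest (0.0060046 mol): C 4.007, H 10.014, O 1.000

C4H10O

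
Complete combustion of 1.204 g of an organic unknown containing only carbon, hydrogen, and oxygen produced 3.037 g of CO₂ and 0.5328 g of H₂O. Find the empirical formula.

mol C = 3.037 g CO₂ ÷ 44.009 g/mol = 0.069009 mol
mol H = 2 × 0.5328 g H₂O ÷ 18.015 g/mol = 0.059151 mol
mass O = 1.204 − (0.82886 + 0.059624) = 0.31551 g → mol O = 0.31551 ÷ 15.999 = 0.019721 mol
Divide by the smallest (0.019721 mol): C 3.499, H 2.999, O 1.000
Multiplying each by 2 gives whole numbers: C 7.00, H 6.00, O 2.00

C7H6O2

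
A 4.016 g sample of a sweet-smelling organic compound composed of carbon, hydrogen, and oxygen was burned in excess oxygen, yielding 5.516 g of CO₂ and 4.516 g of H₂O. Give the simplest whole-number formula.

mol C = 5.516 g CO₂ ÷ 44.009 g/mol = 0.12534 mol
mol H = 2 × 4.516 g H₂O ÷ 18.015 g/mol = 0.50136 mol
mass O = 4.016 − (1.5054 + 0.50537) = 2.0052 g → mol O = 2.0052 ÷ 15.999 = 0.12533 mol
Divide by the smallest (0.12533 mol): C 1.000, H 4.000, O 1.000

CH4O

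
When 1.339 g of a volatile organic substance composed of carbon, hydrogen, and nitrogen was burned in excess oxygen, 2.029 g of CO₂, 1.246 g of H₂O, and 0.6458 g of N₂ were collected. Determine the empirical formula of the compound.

CH3N

mol C = 2.029 g CO₂ ÷ 44.009 g/mol = 0.046104 mol
mol H = 2 × 1.246 g H₂O ÷ 18.015 g/mol = 0.13833 mol
mol N = 2 × 0.6458 g N₂ ÷ 28.014 g/mol = 0.046106 mol
Divide by the smallest (0.046104 mol): C 1.000, H 3.000, N 1.000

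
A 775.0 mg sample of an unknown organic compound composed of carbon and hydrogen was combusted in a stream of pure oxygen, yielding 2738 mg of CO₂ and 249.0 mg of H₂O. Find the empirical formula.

mol C = 2.738 g CO₂ ÷ 44.009 g/mol = 0.062215 mol
mol H = 2 × 0.2490 g H₂O ÷ 18.015 g/mol = 0.027644 mol
Divide by the smallest (0.027644 mol): C 2.251, H 1.000
Multiplying each by 4 gives whole numbers: C 9.00, H 4.00

C9H4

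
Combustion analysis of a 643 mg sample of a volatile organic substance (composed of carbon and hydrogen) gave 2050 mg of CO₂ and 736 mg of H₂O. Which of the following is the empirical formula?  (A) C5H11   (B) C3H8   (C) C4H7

(C) C4H7

mol C = 2.05 g CO₂ ÷ 44.009 g/mol = 0.04658 mol
mol H = 2 × 0.736 g H₂O ÷ 18.015 g/mol = 0.08171 mol
Divide by the smallest (0.04658 mol): C 1.000, H 1.754
Multiplying each by 4 gives whole numbers: C 4.00, H 7.02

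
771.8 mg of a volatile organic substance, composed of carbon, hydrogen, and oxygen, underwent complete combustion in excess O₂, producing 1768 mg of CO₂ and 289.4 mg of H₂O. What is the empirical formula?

mol C = 1.768 g CO₂ ÷ 44.009 g/mol = 0.040174 mol
mol H = 2 × 0.2894 g H₂O ÷ 18.015 g/mol = 0.032129 mol
mass O = 0.7718 − (0.48253 + 0.032386) = 0.25689 g → mol O = 0.25689 ÷ 15.999 = 0.016057 mol
Divide by the smallest (0.016057 mol): C 2.502, H 2.001, O 1.000
Multiplying each by 2 gives whole numbers: C 5.00, H 4.00, O 2.00

C5H4O2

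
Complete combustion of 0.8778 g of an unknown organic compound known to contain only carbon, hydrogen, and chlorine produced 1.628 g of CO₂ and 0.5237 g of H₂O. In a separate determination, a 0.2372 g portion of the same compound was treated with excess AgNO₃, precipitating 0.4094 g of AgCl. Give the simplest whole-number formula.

C7H11Cl2

mol C = 1.628 g CO₂ ÷ 44.009 g/mol = 0.036992 mol
mol H = 2 × 0.5237 g H₂O ÷ 18.015 g/mol = 0.058140 mol
From the AgCl data: mol Cl per gram of compound = (0.4094 ÷ 143.318) ÷ 0.2372 = 0.012043 mol/g, so in the 0.8778 g combustion sample mol Cl = 0.010571 mol
Divide by the smallest (0.010571 mol): C 3.499, H 5.500, Cl 1.000
Multiplying each by 2 gives whole numbers: C 7.00, H 11.00, Cl 2.00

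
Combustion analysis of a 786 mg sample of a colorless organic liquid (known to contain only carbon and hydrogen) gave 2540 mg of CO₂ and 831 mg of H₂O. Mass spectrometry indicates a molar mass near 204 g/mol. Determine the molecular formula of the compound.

C15H24

mol C = 2.54 g CO₂ ÷ 44.009 g/mol = 0.05772 mol
mol H = 2 × 0.831 g H₂O ÷ 18.015 g/mol = 0.09226 mol
Divide by the smallest (0.05772 mol): C 1.000, H 1.598
Multiplying each by 5 gives whole numbers: C 5.00, H 7.99
Empirical formula: C5H8
Empirical-formula mass = 68.12 g/mol; 204 ÷ 68.12 ≈ 3, so the molecular formula is C15H24.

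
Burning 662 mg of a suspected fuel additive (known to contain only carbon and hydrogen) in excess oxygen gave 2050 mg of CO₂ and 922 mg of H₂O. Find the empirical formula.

mol C = 2.05 g CO₂ ÷ 44.009 g/mol = 0.04658 mol
mol H = 2 × 0.922 g H₂O ÷ 18.015 g/mol = 0.1024 mol
Divide by the smallest (0.04658 mol): C 1.000, H 2.197
Multiplying each by 5 gives whole numbers: C 5.00, H 10.99

C5H11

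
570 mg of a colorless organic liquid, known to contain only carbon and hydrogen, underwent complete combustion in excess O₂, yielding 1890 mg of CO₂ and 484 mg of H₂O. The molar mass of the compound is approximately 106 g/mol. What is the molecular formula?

mol C = 1.89 g CO₂ ÷ 44.009 g/mol = 0.04295 mol
mol H = 2 × 0.484 g H₂O ÷ 18.015 g/mol = 0.05373 mol
Divide by the smallest (0.04295 mol): C 1.000, H 1.251
Multiplying each by 4 gives whole numbers: C 4.00, H 5.00
Empirical formula: C4H5
Empirical-formula mass = 53.08 g/mol; 106 ÷ 53.08 ≈ 2, so the molecular formula is C8H10.

C8H10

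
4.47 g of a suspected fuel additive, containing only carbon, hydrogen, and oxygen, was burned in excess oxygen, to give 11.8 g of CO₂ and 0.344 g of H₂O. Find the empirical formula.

mol C = 11.8 g CO₂ ÷ 44.009 g/mol = 0.2681 mol
mol H = 2 × 0.344 g H₂O ÷ 18.015 g/mol = 0.03819 mol
mass O = 4.47 − (3.220 + 0.03850) = 1.211 g → mol O = 1.211 ÷ 15.999 = 0.07569 mol
Divide by the smallest (0.03819 mol): C 7.021, H 1.000, O 1.982

C7HO2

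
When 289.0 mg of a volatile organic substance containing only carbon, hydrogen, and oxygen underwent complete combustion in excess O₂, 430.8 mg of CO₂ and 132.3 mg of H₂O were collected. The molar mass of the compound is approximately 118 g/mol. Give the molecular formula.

C4H6O4

mol C = 0.4308 g CO₂ ÷ 44.009 g/mol = 0.0097889 mol
mol H = 2 × 0.1323 g H₂O ÷ 18.015 g/mol = 0.014688 mol
mass O = 0.2890 − (0.11757 + 0.014805) = 0.15662 g → mol O = 0.15662 ÷ 15.999 = 0.0097894 mol
Divide by the smallest (0.0097889 mol): C 1.000, H 1.500, O 1.000
Multiplying each by 2 gives whole numbers: C 2.00, H 3.00, O 2.00
Empirical formula: C2H3O2
Empirical-formula mass = 59.04 g/mol; 118 ÷ 59.04 ≈ 2, so the molecular formula is C4H6O4.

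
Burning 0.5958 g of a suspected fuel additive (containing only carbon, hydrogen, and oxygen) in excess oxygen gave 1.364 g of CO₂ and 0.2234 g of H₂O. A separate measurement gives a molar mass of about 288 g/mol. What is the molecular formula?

mol C = 1.364 g CO₂ ÷ 44.009 g/mol = 0.030994 mol
mol H = 2 × 0.2234 g H₂O ÷ 18.015 g/mol = 0.024802 mol
mass O = 0.5958 − (0.37226 + 0.025000) = 0.19854 g → mol O = 0.19854 ÷ 15.999 = 0.012409 mol
Divide by the smallest (0.012409 mol): C 2.498, H 1.999, O 1.000
Multiplying each by 2 gives whole numbers: C 5.00, H 4.00, O 2.00
Empirical formula: C5H4O2
Empirical-formula mass = 96.08 g/mol; 288 ÷ 96.08 ≈ 3, so the molecular formula is C15H12O6.

C15H12O6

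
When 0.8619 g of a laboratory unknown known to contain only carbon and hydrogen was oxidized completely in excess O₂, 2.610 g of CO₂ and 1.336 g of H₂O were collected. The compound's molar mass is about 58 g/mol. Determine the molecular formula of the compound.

mol C = 2.610 g CO₂ ÷ 44.009 g/mol = 0.059306 mol
mol H = 2 × 1.336 g H₂O ÷ 18.015 g/mol = 0.14832 mol
Divide by the smallest (0.059306 mol): C 1.000, H 2.501
Multiplying each by 2 gives whole numbers: C 2.00, H 5.00
Empirical formula: C2H5
Empirical-formula mass = 29.06 g/mol; 58 ÷ 29.06 ≈ 2, so the molecular formula is C4H10.

C4H10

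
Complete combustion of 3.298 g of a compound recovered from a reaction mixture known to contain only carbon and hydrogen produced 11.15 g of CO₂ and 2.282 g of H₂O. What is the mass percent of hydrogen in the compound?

7.74%

mol C = 11.15 g CO₂ ÷ 44.009 g/mol = 0.25336 mol
mol H = 2 × 2.282 g H₂O ÷ 18.015 g/mol = 0.25334 mol
mass % H = 0.25537 g ÷ 3.298 g × 100%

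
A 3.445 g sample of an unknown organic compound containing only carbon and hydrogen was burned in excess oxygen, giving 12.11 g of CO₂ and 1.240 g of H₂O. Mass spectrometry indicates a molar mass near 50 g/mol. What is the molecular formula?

C4H2

mol C = 12.11 g CO₂ ÷ 44.009 g/mol = 0.27517 mol
mol H = 2 × 1.240 g H₂O ÷ 18.015 g/mol = 0.13766 mol
Divide by the smallest (0.13766 mol): C 1.999, H 1.000
Empirical formula: C2H
Empirical-formula mass = 25.03 g/mol; 50 ÷ 25.03 ≈ 2, so the molecular formula is C4H2.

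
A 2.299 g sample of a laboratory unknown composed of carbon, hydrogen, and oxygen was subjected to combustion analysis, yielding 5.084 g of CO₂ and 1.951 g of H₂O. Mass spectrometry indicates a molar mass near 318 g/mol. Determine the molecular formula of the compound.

mol C = 5.084 g CO₂ ÷ 44.009 g/mol = 0.11552 mol
mol H = 2 × 1.951 g H₂O ÷ 18.015 g/mol = 0.21660 mol
mass O = 2.299 − (1.3875 + 0.21833) = 0.69314 g → mol O = 0.69314 ÷ 15.999 = 0.043324 mol
Divide by the smallest (0.043324 mol): C 2.666, H 4.999, O 1.000
Multiplying each by 3 gives whole numbers: C 8.00, H 15.00, O 3.00
Empirical formula: C8H15O3
Empirical-formula mass = 159.20 g/mol; 318 ÷ 159.20 ≈ 2, so the molecular formula is C16H30O6.

C16H30O6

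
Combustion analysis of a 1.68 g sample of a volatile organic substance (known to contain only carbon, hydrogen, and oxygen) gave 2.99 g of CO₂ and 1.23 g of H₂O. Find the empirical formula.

mol C = 2.99 g CO₂ ÷ 44.009 g/mol = 0.06794 mol
mol H = 2 × 1.23 g H₂O ÷ 18.015 g/mol = 0.1366 mol
mass O = 1.68 − (0.8160 + 0.1376) = 0.7263 g → mol O = 0.7263 ÷ 15.999 = 0.04540 mol
Divide by the smallest (0.04540 mol): C 1.497, H 3.008, O 1.000
Multiplying each by 2 gives whole numbers: C 2.99, H 6.02, O 2.00

C3H6O2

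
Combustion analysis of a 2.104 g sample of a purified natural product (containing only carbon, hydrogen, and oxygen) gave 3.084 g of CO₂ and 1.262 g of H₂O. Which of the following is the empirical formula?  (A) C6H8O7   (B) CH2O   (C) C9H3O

mol C = 3.084 g CO₂ ÷ 44.009 g/mol = 0.070077 mol
mol H = 2 × 1.262 g H₂O ÷ 18.015 g/mol = 0.14011 mol
mass O = 2.104 − (0.84169 + 0.14123) = 1.1211 g → mol O = 1.1211 ÷ 15.999 = 0.070072 mol
Divide by the smallest (0.070072 mol): C 1.000, H 1.999, O 1.000

(B) CH2O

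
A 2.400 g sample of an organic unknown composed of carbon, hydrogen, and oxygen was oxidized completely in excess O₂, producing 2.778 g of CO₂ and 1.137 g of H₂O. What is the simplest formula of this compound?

mol C = 2.778 g CO₂ ÷ 44.009 g/mol = 0.063123 mol
mol H = 2 × 1.137 g H₂O ÷ 18.015 g/mol = 0.12623 mol
mass O = 2.400 − (0.75818 + 0.12724) = 1.5146 g → mol O = 1.5146 ÷ 15.999 = 0.094668 mol
Divide by the smallest (0.063123 mol): C 1.000, H 2.000, O 1.500
Multiplying each by 2 gives whole numbers: C 2.00, H 4.00, O 3.00

C2H4O3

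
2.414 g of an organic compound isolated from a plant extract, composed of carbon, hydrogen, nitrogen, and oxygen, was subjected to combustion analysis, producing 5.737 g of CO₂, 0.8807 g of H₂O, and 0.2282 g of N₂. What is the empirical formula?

C8H6NO2

mol C = 5.737 g CO₂ ÷ 44.009 g/mol = 0.13036 mol
mol H = 2 × 0.8807 g H₂O ÷ 18.015 g/mol = 0.097774 mol
mol N = 2 × 0.2282 g N₂ ÷ 28.014 g/mol = 0.016292 mol
mass O = 2.414 − (1.5658 + 0.098556 + 0.22820) = 0.52149 g → mol O = 0.52149 ÷ 15.999 = 0.032595 mol
Divide by the smallest (0.016292 mol): C 8.002, H 6.001, N 1.000, O 2.001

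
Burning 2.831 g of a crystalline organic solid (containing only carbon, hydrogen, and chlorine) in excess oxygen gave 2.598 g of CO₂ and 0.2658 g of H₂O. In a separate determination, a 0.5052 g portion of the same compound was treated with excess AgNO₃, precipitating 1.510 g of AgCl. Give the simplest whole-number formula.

mol C = 2.598 g CO₂ ÷ 44.009 g/mol = 0.059033 mol
mol H = 2 × 0.2658 g H₂O ÷ 18.015 g/mol = 0.029509 mol
From the AgCl data: mol Cl per gram of compound = (1.510 ÷ 143.318) ÷ 0.5052 = 0.020855 mol/g, so in the 2.831 g combustion sample mol Cl = 0.059041 mol
Divide by the smallest (0.029509 mol): C 2.001, H 1.000, Cl 2.001

C2HCl2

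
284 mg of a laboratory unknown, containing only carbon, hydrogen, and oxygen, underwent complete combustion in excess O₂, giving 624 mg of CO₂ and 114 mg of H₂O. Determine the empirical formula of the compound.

C9H8O4

mol C = 0.624 g CO₂ ÷ 44.009 g/mol = 0.01418 mol
mol H = 2 × 0.114 g H₂O ÷ 18.015 g/mol = 0.01266 mol
mass O = 0.284 − (0.1703 + 0.01276) = 0.1009 g → mol O = 0.1009 ÷ 15.999 = 0.006309 mol
Divide by the smallest (0.006309 mol): C 2.247, H 2.006, O 1.000
Multiplying each by 4 gives whole numbers: C 8.99, H 8.02, O 4.00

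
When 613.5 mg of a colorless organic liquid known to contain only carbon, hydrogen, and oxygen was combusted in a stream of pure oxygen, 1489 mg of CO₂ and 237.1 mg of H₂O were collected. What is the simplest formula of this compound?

mol C = 1.489 g CO₂ ÷ 44.009 g/mol = 0.033834 mol
mol H = 2 × 0.2371 g H₂O ÷ 18.015 g/mol = 0.026323 mol
mass O = 0.6135 − (0.40638 + 0.026533) = 0.18059 g → mol O = 0.18059 ÷ 15.999 = 0.011287 mol
Divide by the smallest (0.011287 mol): C 2.998, H 2.332, O 1.000
Multiplying each by 3 gives whole numbers: C 8.99, H 7.00, O 3.00

C9H7O3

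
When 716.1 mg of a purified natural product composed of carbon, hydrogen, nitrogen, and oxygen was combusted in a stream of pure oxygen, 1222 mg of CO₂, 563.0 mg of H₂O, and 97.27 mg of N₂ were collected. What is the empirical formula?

mol C = 1.222 g CO₂ ÷ 44.009 g/mol = 0.027767 mol
mol H = 2 × 0.5630 g H₂O ÷ 18.015 g/mol = 0.062503 mol
mol N = 2 × 0.09727 g N₂ ÷ 28.014 g/mol = 0.0069444 mol
mass O = 0.7161 − (0.33351 + 0.063003 + 0.097270) = 0.22232 g → mol O = 0.22232 ÷ 15.999 = 0.013896 mol
Divide by the smallest (0.0069444 mol): C 3.998, H 9.001, N 1.000, O 2.001

C4H9NO2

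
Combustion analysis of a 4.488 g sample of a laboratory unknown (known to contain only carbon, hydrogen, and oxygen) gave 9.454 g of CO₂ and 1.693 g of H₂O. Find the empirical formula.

C8H7O4

mol C = 9.454 g CO₂ ÷ 44.009 g/mol = 0.21482 mol
mol H = 2 × 1.693 g H₂O ÷ 18.015 g/mol = 0.18795 mol
mass O = 4.488 − (2.5802 + 0.18946) = 1.7183 g → mol O = 1.7183 ÷ 15.999 = 0.10740 mol
Divide by the smallest (0.10740 mol): C 2.000, H 1.750, O 1.000
Multiplying each by 4 gives whole numbers: C 8.00, H 7.00, O 4.00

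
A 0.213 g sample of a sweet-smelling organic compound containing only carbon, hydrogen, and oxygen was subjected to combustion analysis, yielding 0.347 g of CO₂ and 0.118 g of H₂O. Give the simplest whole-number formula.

C6H10O5

mol C = 0.347 g CO₂ ÷ 44.009 g/mol = 0.007885 mol
mol H = 2 × 0.118 g H₂O ÷ 18.015 g/mol = 0.01310 mol
mass O = 0.213 − (0.09470 + 0.01320) = 0.1051 g → mol O = 0.1051 ÷ 15.999 = 0.006569 mol
Divide by the smallest (0.006569 mol): C 1.200, H 1.994, O 1.000
Multiplying each by 5 gives whole numbers: C 6.00, H 9.97, O 5.00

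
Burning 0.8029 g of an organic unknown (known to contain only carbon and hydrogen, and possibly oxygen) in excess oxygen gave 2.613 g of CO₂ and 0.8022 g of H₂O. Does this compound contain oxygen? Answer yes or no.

mol C = 2.613 g CO₂ ÷ 44.009 g/mol = 0.059374 mol
mol H = 2 × 0.8022 g H₂O ÷ 18.015 g/mol = 0.089059 mol
C and H together account for 0.80292 g — essentially the entire 0.8029 g sample — so the compound contains no oxygen.

no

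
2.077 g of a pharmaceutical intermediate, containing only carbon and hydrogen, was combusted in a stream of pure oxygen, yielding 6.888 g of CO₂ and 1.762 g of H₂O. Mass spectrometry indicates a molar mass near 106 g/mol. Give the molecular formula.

C8H10

mol C = 6.888 g CO₂ ÷ 44.009 g/mol = 0.15651 mol
mol H = 2 × 1.762 g H₂O ÷ 18.015 g/mol = 0.19561 mol
Divide by the smallest (0.15651 mol): C 1.000, H 1.250
Multiplying each by 4 gives whole numbers: C 4.00, H 5.00
Empirical formula: C4H5
Empirical-formula mass = 53.08 g/mol; 106 ÷ 53.08 ≈ 2, so the molecular formula is C8H10.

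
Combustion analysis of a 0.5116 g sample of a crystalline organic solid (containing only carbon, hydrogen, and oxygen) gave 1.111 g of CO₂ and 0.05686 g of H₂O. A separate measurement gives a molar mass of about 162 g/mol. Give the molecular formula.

C8H2O4

mol C = 1.111 g CO₂ ÷ 44.009 g/mol = 0.025245 mol
mol H = 2 × 0.05686 g H₂O ÷ 18.015 g/mol = 0.0063125 mol
mass O = 0.5116 − (0.30322 + 0.0063630) = 0.20202 g → mol O = 0.20202 ÷ 15.999 = 0.012627 mol
Divide by the smallest (0.0063125 mol): C 3.999, H 1.000, O 2.000
Empirical formula: C4HO2
Empirical-formula mass = 81.05 g/mol; 162 ÷ 81.05 ≈ 2, so the molecular formula is C8H2O4.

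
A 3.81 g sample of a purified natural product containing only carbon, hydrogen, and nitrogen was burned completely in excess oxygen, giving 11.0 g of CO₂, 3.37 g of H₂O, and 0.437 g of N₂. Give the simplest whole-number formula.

C8H12N

mol C = 11.0 g CO₂ ÷ 44.009 g/mol = 0.2499 mol
mol H = 2 × 3.37 g H₂O ÷ 18.015 g/mol = 0.3741 mol
mol N = 2 × 0.437 g N₂ ÷ 28.014 g/mol = 0.03120 mol
Divide by the smallest (0.03120 mol): C 8.012, H 11.992, N 1.000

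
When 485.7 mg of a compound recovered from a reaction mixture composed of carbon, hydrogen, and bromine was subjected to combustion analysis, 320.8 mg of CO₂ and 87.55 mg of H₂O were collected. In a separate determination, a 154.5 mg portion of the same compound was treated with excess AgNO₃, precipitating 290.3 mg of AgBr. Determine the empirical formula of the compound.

mol C = 0.3208 g CO₂ ÷ 44.009 g/mol = 0.0072894 mol
mol H = 2 × 0.08755 g H₂O ÷ 18.015 g/mol = 0.0097197 mol
From the AgBr data: mol Br per gram of compound = (0.2903 ÷ 187.772) ÷ 0.1545 = 0.010007 mol/g, so in the 0.4857 g combustion sample mol Br = 0.0048602 mol
Divide by the smallest (0.0048602 mol): C 1.500, H 2.000, Br 1.000
Multiplying each by 2 gives whole numbers: C 3.00, H 4.00, Br 2.00

C3H4Br2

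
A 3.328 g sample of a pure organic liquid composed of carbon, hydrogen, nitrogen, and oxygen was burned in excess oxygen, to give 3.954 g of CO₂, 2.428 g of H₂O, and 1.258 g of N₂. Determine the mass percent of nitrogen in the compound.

37.80%

mol C = 3.954 g CO₂ ÷ 44.009 g/mol = 0.089845 mol
mol H = 2 × 2.428 g H₂O ÷ 18.015 g/mol = 0.26955 mol
mol N = 2 × 1.258 g N₂ ÷ 28.014 g/mol = 0.089812 mol
mass O = 3.328 − (1.0791 + 0.27171 + 1.2580) = 0.71916 g → mol O = 0.71916 ÷ 15.999 = 0.044950 mol
mass % N = 1.2580 g ÷ 3.328 g × 100%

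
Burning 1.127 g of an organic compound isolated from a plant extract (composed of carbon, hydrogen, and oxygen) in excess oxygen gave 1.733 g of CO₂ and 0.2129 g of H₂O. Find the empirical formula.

mol C = 1.733 g CO₂ ÷ 44.009 g/mol = 0.039378 mol
mol H = 2 × 0.2129 g H₂O ÷ 18.015 g/mol = 0.023636 mol
mass O = 1.127 − (0.47297 + 0.023825) = 0.63020 g → mol O = 0.63020 ÷ 15.999 = 0.039390 mol
Divide by the smallest (0.023636 mol): C 1.666, H 1.000, O 1.667
Multiplying each by 3 gives whole numbers: C 5.00, H 3.00, O 5.00

C5H3O5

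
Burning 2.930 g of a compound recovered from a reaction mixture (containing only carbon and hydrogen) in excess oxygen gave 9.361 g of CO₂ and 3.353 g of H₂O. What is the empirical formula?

mol C = 9.361 g CO₂ ÷ 44.009 g/mol = 0.21271 mol
mol H = 2 × 3.353 g H₂O ÷ 18.015 g/mol = 0.37225 mol
Divide by the smallest (0.21271 mol): C 1.000, H 1.750
Multiplying each by 4 gives whole numbers: C 4.00, H 7.00

C4H7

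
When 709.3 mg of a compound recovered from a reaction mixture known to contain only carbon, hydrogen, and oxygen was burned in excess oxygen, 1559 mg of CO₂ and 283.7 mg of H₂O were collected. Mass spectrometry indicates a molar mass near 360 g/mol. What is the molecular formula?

mol C = 1.559 g CO₂ ÷ 44.009 g/mol = 0.035425 mol
mol H = 2 × 0.2837 g H₂O ÷ 18.015 g/mol = 0.031496 mol
mass O = 0.7093 − (0.42548 + 0.031748) = 0.25207 g → mol O = 0.25207 ÷ 15.999 = 0.015755 mol
Divide by the smallest (0.015755 mol): C 2.248, H 1.999, O 1.000
Multiplying each by 4 gives whole numbers: C 8.99, H 8.00, O 4.00
Empirical formula: C9H8O4
Empirical-formula mass = 180.16 g/mol; 360 ÷ 180.16 ≈ 2, so the molecular formula is C18H16O8.

C18H16O8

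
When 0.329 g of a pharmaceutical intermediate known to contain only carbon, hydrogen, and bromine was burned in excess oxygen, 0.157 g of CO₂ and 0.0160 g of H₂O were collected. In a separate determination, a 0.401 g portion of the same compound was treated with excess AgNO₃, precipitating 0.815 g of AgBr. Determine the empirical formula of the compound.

C2HBr2

mol C = 0.157 g CO₂ ÷ 44.009 g/mol = 0.003567 mol
mol H = 2 × 0.0160 g H₂O ÷ 18.015 g/mol = 0.001776 mol
From the AgBr data: mol Br per gram of compound = (0.815 ÷ 187.772) ÷ 0.401 = 0.01082 mol/g, so in the 0.329 g combustion sample mol Br = 0.003561 mol
Divide by the smallest (0.001776 mol): C 2.008, H 1.000, Br 2.005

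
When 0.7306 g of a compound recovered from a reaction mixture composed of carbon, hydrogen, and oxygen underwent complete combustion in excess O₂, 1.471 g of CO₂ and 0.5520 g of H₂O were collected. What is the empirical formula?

mol C = 1.471 g CO₂ ÷ 44.009 g/mol = 0.033425 mol
mol H = 2 × 0.5520 g H₂O ÷ 18.015 g/mol = 0.061282 mol
mass O = 0.7306 − (0.40147 + 0.061773) = 0.26736 g → mol O = 0.26736 ÷ 15.999 = 0.016711 mol
Divide by the smallest (0.016711 mol): C 2.000, H 3.667, O 1.000
Multiplying each by 3 gives whole numbers: C 6.00, H 11.00, O 3.00

C6H11O3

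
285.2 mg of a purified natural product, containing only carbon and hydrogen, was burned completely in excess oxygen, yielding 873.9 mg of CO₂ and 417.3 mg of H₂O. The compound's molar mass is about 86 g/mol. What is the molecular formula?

mol C = 0.8739 g CO₂ ÷ 44.009 g/mol = 0.019857 mol
mol H = 2 × 0.4173 g H₂O ÷ 18.015 g/mol = 0.046328 mol
Divide by the smallest (0.019857 mol): C 1.000, H 2.333
Multiplying each by 3 gives whole numbers: C 3.00, H 7.00
Empirical formula: C3H7
Empirical-formula mass = 43.09 g/mol; 86 ÷ 43.09 ≈ 2, so the molecular formula is C6H14.

C6H14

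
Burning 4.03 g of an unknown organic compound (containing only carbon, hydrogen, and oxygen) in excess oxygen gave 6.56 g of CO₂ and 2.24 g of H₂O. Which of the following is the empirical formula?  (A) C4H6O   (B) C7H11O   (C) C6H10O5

mol C = 6.56 g CO₂ ÷ 44.009 g/mol = 0.1491 mol
mol H = 2 × 2.24 g H₂O ÷ 18.015 g/mol = 0.2487 mol
mass O = 4.03 − (1.790 + 0.2507) = 1.989 g → mol O = 1.989 ÷ 15.999 = 0.1243 mol
Divide by the smallest (0.1243 mol): C 1.199, H 2.000, O 1.000
Multiplying each by 5 gives whole numbers: C 6.00, H 10.00, O 5.00

(C) C6H10O5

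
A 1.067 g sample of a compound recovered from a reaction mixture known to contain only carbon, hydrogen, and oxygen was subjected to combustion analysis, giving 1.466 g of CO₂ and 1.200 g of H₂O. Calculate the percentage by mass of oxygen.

mol C = 1.466 g CO₂ ÷ 44.009 g/mol = 0.033311 mol
mol H = 2 × 1.200 g H₂O ÷ 18.015 g/mol = 0.13322 mol
mass O = 1.067 − (0.40010 + 0.13429) = 0.53261 g → mol O = 0.53261 ÷ 15.999 = 0.033290 mol
mass % O = 0.53261 g ÷ 1.067 g × 100%

49.92%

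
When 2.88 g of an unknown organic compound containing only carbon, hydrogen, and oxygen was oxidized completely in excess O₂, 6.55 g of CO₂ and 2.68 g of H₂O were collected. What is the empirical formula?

mol C = 6.55 g CO₂ ÷ 44.009 g/mol = 0.1488 mol
mol H = 2 × 2.68 g H₂O ÷ 18.015 g/mol = 0.2975 mol
mass O = 2.88 − (1.788 + 0.2999) = 0.7925 g → mol O = 0.7925 ÷ 15.999 = 0.04953 mol
Divide by the smallest (0.04953 mol): C 3.005, H 6.007, O 1.000

C3H6O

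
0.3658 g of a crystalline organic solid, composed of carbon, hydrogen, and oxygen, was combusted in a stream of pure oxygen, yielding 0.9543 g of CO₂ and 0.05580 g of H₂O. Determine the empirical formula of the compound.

C7H2O2

mol C = 0.9543 g CO₂ ÷ 44.009 g/mol = 0.021684 mol
mol H = 2 × 0.05580 g H₂O ÷ 18.015 g/mol = 0.0061948 mol
mass O = 0.3658 − (0.26045 + 0.0062444) = 0.099107 g → mol O = 0.099107 ÷ 15.999 = 0.0061946 mol
Divide by the smallest (0.0061946 mol): C 3.501, H 1.000, O 1.000
Multiplying each by 2 gives whole numbers: C 7.00, H 2.00, O 2.00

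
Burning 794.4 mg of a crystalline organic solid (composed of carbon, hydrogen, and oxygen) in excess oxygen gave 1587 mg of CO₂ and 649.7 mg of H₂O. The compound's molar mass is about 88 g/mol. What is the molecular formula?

C4H8O2

mol C = 1.587 g CO₂ ÷ 44.009 g/mol = 0.036061 mol
mol H = 2 × 0.6497 g H₂O ÷ 18.015 g/mol = 0.072129 mol
mass O = 0.7944 − (0.43313 + 0.072706) = 0.28857 g → mol O = 0.28857 ÷ 15.999 = 0.018037 mol
Divide by the smallest (0.018037 mol): C 1.999, H 3.999, O 1.000
Empirical formula: C2H4O
Empirical-formula mass = 44.05 g/mol; 88 ÷ 44.05 ≈ 2, so the molecular formula is C4H8O2.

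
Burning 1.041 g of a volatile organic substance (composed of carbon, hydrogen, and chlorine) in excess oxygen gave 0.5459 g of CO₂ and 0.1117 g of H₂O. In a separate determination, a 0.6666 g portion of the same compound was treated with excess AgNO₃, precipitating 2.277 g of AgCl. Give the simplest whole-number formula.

CHCl2

mol C = 0.5459 g CO₂ ÷ 44.009 g/mol = 0.012404 mol
mol H = 2 × 0.1117 g H₂O ÷ 18.015 g/mol = 0.012401 mol
From the AgCl data: mol Cl per gram of compound = (2.277 ÷ 143.318) ÷ 0.6666 = 0.023834 mol/g, so in the 1.041 g combustion sample mol Cl = 0.024811 mol
Divide by the smallest (0.012401 mol): C 1.000, H 1.000, Cl 2.001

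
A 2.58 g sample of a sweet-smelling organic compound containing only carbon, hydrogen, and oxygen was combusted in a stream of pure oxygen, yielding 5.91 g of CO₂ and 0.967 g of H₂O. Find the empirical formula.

C5H4O2

mol C = 5.91 g CO₂ ÷ 44.009 g/mol = 0.1343 mol
mol H = 2 × 0.967 g H₂O ÷ 18.015 g/mol = 0.1074 mol
mass O = 2.58 − (1.613 + 0.1082) = 0.8588 g → mol O = 0.8588 ÷ 15.999 = 0.05368 mol
Divide by the smallest (0.05368 mol): C 2.502, H 2.000, O 1.000
Multiplying each by 2 gives whole numbers: C 5.00, H 4.00, O 2.00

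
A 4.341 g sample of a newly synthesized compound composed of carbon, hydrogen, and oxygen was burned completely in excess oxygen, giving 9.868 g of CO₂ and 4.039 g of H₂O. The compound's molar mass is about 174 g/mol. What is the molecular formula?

mol C = 9.868 g CO₂ ÷ 44.009 g/mol = 0.22423 mol
mol H = 2 × 4.039 g H₂O ÷ 18.015 g/mol = 0.44840 mol
mass O = 4.341 − (2.6932 + 0.45199) = 1.1958 g → mol O = 1.1958 ÷ 15.999 = 0.074743 mol
Divide by the smallest (0.074743 mol): C 3.000, H 5.999, O 1.000
Empirical formula: C3H6O
Empirical-formula mass = 58.08 g/mol; 174 ÷ 58.08 ≈ 3, so the molecular formula is C9H18O3.

C9H18O3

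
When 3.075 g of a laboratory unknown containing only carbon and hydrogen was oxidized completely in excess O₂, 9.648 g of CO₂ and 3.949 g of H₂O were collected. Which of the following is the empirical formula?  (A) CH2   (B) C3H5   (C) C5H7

(A) CH2

mol C = 9.648 g CO₂ ÷ 44.009 g/mol = 0.21923 mol
mol H = 2 × 3.949 g H₂O ÷ 18.015 g/mol = 0.43841 mol
Divide by the smallest (0.21923 mol): C 1.000, H 2.000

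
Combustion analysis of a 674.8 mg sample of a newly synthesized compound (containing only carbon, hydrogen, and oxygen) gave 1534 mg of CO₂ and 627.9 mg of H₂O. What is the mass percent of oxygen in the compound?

mol C = 1.534 g CO₂ ÷ 44.009 g/mol = 0.034857 mol
mol H = 2 × 0.6279 g H₂O ÷ 18.015 g/mol = 0.069709 mol
mass O = 0.6748 − (0.41866 + 0.070266) = 0.18587 g → mol O = 0.18587 ÷ 15.999 = 0.011618 mol
mass % O = 0.18587 g ÷ 0.6748 g × 100%

27.54%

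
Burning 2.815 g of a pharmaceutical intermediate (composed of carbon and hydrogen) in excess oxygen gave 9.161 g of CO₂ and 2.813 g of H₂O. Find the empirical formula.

mol C = 9.161 g CO₂ ÷ 44.009 g/mol = 0.20816 mol
mol H = 2 × 2.813 g H₂O ÷ 18.015 g/mol = 0.31230 mol
Divide by the smallest (0.20816 mol): C 1.000, H 1.500
Multiplying each by 2 gives whole numbers: C 2.00, H 3.00

C2H3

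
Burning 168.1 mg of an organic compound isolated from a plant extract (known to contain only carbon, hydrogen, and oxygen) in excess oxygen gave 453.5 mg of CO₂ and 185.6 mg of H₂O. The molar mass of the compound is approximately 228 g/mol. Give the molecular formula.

C14H28O2

mol C = 0.4535 g CO₂ ÷ 44.009 g/mol = 0.010305 mol
mol H = 2 × 0.1856 g H₂O ÷ 18.015 g/mol = 0.020605 mol
mass O = 0.1681 − (0.12377 + 0.020770) = 0.023560 g → mol O = 0.023560 ÷ 15.999 = 0.0014726 mol
Divide by the smallest (0.0014726 mol): C 6.998, H 13.992, O 1.000
Empirical formula: C7H14O
Empirical-formula mass = 114.19 g/mol; 228 ÷ 114.19 ≈ 2, so the molecular formula is C14H28O2.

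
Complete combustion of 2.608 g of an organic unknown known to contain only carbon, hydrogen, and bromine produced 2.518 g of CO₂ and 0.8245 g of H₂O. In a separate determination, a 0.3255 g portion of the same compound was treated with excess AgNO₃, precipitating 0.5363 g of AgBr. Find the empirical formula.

mol C = 2.518 g CO₂ ÷ 44.009 g/mol = 0.057216 mol
mol H = 2 × 0.8245 g H₂O ÷ 18.015 g/mol = 0.091535 mol
From the AgBr data: mol Br per gram of compound = (0.5363 ÷ 187.772) ÷ 0.3255 = 0.0087746 mol/g, so in the 2.608 g combustion sample mol Br = 0.022884 mol
Divide by the smallest (0.022884 mol): C 2.500, H 4.000, Br 1.000
Multiplying each by 2 gives whole numbers: C 5.00, H 8.00, Br 2.00

C5H8Br2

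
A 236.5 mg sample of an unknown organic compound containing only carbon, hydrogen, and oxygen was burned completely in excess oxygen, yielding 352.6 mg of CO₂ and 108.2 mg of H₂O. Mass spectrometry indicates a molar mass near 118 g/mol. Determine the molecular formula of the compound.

C4H6O4

mol C = 0.3526 g CO₂ ÷ 44.009 g/mol = 0.0080120 mol
mol H = 2 × 0.1082 g H₂O ÷ 18.015 g/mol = 0.012012 mol
mass O = 0.2365 − (0.096232 + 0.012108) = 0.12816 g → mol O = 0.12816 ÷ 15.999 = 0.0080105 mol
Divide by the smallest (0.0080105 mol): C 1.000, H 1.500, O 1.000
Multiplying each by 2 gives whole numbers: C 2.00, H 3.00, O 2.00
Empirical formula: C2H3O2
Empirical-formula mass = 59.04 g/mol; 118 ÷ 59.04 ≈ 2, so the molecular formula is C4H6O4.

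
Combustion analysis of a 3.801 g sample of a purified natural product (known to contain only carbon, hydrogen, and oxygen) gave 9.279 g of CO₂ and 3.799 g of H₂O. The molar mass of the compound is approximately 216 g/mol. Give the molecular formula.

mol C = 9.279 g CO₂ ÷ 44.009 g/mol = 0.21084 mol
mol H = 2 × 3.799 g H₂O ÷ 18.015 g/mol = 0.42176 mol
mass O = 3.801 − (2.5324 + 0.42513) = 0.84343 g → mol O = 0.84343 ÷ 15.999 = 0.052718 mol
Divide by the smallest (0.052718 mol): C 3.999, H 8.000, O 1.000
Empirical formula: C4H8O
Empirical-formula mass = 72.11 g/mol; 216 ÷ 72.11 ≈ 3, so the molecular formula is C12H24O3.

C12H24O3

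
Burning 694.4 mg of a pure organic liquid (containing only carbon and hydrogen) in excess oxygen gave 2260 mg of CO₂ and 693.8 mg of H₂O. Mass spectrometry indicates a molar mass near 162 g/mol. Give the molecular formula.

C12H18

mol C = 2.260 g CO₂ ÷ 44.009 g/mol = 0.051353 mol
mol H = 2 × 0.6938 g H₂O ÷ 18.015 g/mol = 0.077025 mol
Divide by the smallest (0.051353 mol): C 1.000, H 1.500
Multiplying each by 2 gives whole numbers: C 2.00, H 3.00
Empirical formula: C2H3
Empirical-formula mass = 27.05 g/mol; 162 ÷ 27.05 ≈ 6, so the molecular formula is C12H18.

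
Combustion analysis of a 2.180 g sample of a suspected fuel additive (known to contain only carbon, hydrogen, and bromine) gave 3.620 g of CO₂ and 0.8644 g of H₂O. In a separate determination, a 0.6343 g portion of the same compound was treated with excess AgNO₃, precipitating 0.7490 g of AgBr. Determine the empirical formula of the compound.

C6H7Br

mol C = 3.620 g CO₂ ÷ 44.009 g/mol = 0.082256 mol
mol H = 2 × 0.8644 g H₂O ÷ 18.015 g/mol = 0.095964 mol
From the AgBr data: mol Br per gram of compound = (0.7490 ÷ 187.772) ÷ 0.6343 = 0.0062886 mol/g, so in the 2.180 g combustion sample mol Br = 0.013709 mol
Divide by the smallest (0.013709 mol): C 6.000, H 7.000, Br 1.000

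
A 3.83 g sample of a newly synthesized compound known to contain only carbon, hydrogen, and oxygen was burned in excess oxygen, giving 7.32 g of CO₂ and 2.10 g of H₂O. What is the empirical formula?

mol C = 7.32 g CO₂ ÷ 44.009 g/mol = 0.1663 mol
mol H = 2 × 2.10 g H₂O ÷ 18.015 g/mol = 0.2331 mol
mass O = 3.83 − (1.998 + 0.2350) = 1.597 g → mol O = 1.597 ÷ 15.999 = 0.09983 mol
Divide by the smallest (0.09983 mol): C 1.666, H 2.335, O 1.000
Multiplying each by 3 gives whole numbers: C 5.00, H 7.01, O 3.00

C5H7O3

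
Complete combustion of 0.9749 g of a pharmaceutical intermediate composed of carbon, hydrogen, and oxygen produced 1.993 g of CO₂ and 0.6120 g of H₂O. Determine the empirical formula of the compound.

C2H3O

mol C = 1.993 g CO₂ ÷ 44.009 g/mol = 0.045286 mol
mol H = 2 × 0.6120 g H₂O ÷ 18.015 g/mol = 0.067943 mol
mass O = 0.9749 − (0.54393 + 0.068487) = 0.36248 g → mol O = 0.36248 ÷ 15.999 = 0.022656 mol
Divide by the smallest (0.022656 mol): C 1.999, H 2.999, O 1.000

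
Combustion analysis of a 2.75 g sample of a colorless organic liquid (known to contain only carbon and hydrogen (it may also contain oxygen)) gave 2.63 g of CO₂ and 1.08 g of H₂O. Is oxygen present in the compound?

mol C = 2.63 g CO₂ ÷ 44.009 g/mol = 0.05976 mol
mol H = 2 × 1.08 g H₂O ÷ 18.015 g/mol = 0.1199 mol
C and H account for only 0.8386 g of the 2.75 g sample; the remaining 1.911 g must be oxygen.

yes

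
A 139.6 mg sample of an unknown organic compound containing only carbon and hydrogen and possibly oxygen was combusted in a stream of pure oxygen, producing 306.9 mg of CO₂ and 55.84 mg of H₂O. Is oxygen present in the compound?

yes

mol C = 0.3069 g CO₂ ÷ 44.009 g/mol = 0.0069736 mol
mol H = 2 × 0.05584 g H₂O ÷ 18.015 g/mol = 0.0061993 mol
C and H account for only 0.090008 g of the 0.1396 g sample; the remaining 0.049592 g must be oxygen.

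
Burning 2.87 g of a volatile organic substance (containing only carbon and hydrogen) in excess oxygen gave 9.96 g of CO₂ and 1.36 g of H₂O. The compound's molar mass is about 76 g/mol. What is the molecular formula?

C6H4

mol C = 9.96 g CO₂ ÷ 44.009 g/mol = 0.2263 mol
mol H = 2 × 1.36 g H₂O ÷ 18.015 g/mol = 0.1510 mol
Divide by the smallest (0.1510 mol): C 1.499, H 1.000
Multiplying each by 2 gives whole numbers: C 3.00, H 2.00
Empirical formula: C3H2
Empirical-formula mass = 38.05 g/mol; 76 ÷ 38.05 ≈ 2, so the molecular formula is C6H4.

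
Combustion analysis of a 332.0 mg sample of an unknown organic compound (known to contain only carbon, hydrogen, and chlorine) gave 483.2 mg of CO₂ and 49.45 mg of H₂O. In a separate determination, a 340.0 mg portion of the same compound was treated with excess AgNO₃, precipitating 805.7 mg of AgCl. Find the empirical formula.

C2HCl

mol C = 0.4832 g CO₂ ÷ 44.009 g/mol = 0.010980 mol
mol H = 2 × 0.04945 g H₂O ÷ 18.015 g/mol = 0.0054899 mol
From the AgCl data: mol Cl per gram of compound = (0.8057 ÷ 143.318) ÷ 0.3400 = 0.016535 mol/g, so in the 0.3320 g combustion sample mol Cl = 0.0054895 mol
Divide by the smallest (0.0054895 mol): C 2.000, H 1.000, Cl 1.000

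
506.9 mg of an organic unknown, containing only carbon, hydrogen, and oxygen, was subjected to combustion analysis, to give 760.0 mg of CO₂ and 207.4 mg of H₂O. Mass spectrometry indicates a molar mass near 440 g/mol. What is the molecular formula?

C15H20O15

mol C = 0.7600 g CO₂ ÷ 44.009 g/mol = 0.017269 mol
mol H = 2 × 0.2074 g H₂O ÷ 18.015 g/mol = 0.023025 mol
mass O = 0.5069 − (0.20742 + 0.023209) = 0.27627 g → mol O = 0.27627 ÷ 15.999 = 0.017268 mol
Divide by the smallest (0.017268 mol): C 1.000, H 1.333, O 1.000
Multiplying each by 3 gives whole numbers: C 3.00, H 4.00, O 3.00
Empirical formula: C3H4O3
Empirical-formula mass = 88.06 g/mol; 440 ÷ 88.06 ≈ 5, so the molecular formula is C15H20O15.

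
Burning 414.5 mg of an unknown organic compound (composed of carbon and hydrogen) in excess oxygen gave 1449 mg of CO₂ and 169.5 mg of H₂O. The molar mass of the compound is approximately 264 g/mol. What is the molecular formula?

C21H12

mol C = 1.449 g CO₂ ÷ 44.009 g/mol = 0.032925 mol
mol H = 2 × 0.1695 g H₂O ÷ 18.015 g/mol = 0.018818 mol
Divide by the smallest (0.018818 mol): C 1.750, H 1.000
Multiplying each by 4 gives whole numbers: C 7.00, H 4.00
Empirical formula: C7H4
Empirical-formula mass = 88.11 g/mol; 264 ÷ 88.11 ≈ 3, so the molecular formula is C21H12.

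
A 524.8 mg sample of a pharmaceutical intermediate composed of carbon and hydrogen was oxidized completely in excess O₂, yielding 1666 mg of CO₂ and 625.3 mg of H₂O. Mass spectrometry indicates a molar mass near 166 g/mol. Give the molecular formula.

mol C = 1.666 g CO₂ ÷ 44.009 g/mol = 0.037856 mol
mol H = 2 × 0.6253 g H₂O ÷ 18.015 g/mol = 0.069420 mol
Divide by the smallest (0.037856 mol): C 1.000, H 1.834
Multiplying each by 6 gives whole numbers: C 6.00, H 11.00
Empirical formula: C6H11
Empirical-formula mass = 83.15 g/mol; 166 ÷ 83.15 ≈ 2, so the molecular formula is C12H22.

C12H22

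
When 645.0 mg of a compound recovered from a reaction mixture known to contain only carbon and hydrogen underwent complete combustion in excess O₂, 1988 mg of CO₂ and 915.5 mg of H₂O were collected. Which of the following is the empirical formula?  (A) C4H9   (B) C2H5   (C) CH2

(A) C4H9

mol C = 1.988 g CO₂ ÷ 44.009 g/mol = 0.045173 mol
mol H = 2 × 0.9155 g H₂O ÷ 18.015 g/mol = 0.10164 mol
Divide by the smallest (0.045173 mol): C 1.000, H 2.250
Multiplying each by 4 gives whole numbers: C 4.00, H 9.00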